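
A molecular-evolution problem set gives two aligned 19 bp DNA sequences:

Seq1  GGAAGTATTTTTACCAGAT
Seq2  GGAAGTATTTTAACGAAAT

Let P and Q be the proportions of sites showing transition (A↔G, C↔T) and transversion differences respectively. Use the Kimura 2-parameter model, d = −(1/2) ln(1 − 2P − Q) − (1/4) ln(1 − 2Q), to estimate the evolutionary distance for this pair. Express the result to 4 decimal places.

0.1773

Differing sites — 12:T/A (Tv); 15:C/G (Tv); 17:G/A (Ti).
Of the 3 differences, 1 transition and 2 transversions over 19 sites: P = 1/19 = 0.052632, Q = 2/19 = 0.105263.
d = −0.5·ln(0.789473) − 0.25·ln(0.789474) = −0.5·(-0.236390) − 0.25·(-0.236388) = 0.1773.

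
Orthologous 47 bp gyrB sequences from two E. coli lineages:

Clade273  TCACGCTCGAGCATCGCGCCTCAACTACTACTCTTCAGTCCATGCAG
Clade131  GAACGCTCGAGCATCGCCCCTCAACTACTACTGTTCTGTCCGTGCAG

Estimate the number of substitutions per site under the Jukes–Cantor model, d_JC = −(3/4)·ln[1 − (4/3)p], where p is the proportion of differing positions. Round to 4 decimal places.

0.1399

Mismatches occur at site 1 (T↔G), site 2 (C↔A), site 18 (G↔C), site 33 (C↔G), site 37 (A↔T), site 42 (A↔G).
p = 6/47 = 0.127660.
d = −0.75 · ln(1 − (4/3)·0.127660) = −0.75 · ln(0.829787) = −0.75 · (-0.186586) = 0.1399.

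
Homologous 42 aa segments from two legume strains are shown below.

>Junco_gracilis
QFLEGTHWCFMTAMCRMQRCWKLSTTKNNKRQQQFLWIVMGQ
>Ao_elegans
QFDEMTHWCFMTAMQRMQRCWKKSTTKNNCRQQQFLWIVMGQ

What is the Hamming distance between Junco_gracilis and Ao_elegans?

5

The sequences differ at positions 3 (L/D), 5 (G/M), 15 (C/Q), 23 (L/K), 30 (K/C).
That gives 5 mismatches out of 42 aligned sites, so the Hamming distance is 5.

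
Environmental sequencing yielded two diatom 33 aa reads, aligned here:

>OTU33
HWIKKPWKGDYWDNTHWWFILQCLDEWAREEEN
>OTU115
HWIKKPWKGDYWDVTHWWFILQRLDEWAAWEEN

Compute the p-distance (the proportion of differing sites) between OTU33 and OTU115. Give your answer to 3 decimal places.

0.121

Mismatches occur at site 14 (N→V), site 23 (C→R), site 29 (R→A), site 30 (E→W).
There are 4 differences over 33 sites, so p = 4/33 = 0.121.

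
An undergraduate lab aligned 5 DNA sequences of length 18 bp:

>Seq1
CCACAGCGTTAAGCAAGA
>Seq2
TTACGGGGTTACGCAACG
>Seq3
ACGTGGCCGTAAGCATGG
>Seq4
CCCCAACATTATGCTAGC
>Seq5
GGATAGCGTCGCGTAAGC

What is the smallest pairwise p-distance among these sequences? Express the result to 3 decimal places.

Pairwise Hamming distances:
  Seq1 vs Seq2: 7
  Seq1 vs Seq3: 8
  Seq1 vs Seq4: 6
  Seq1 vs Seq5: 8
  Seq2 vs Seq3: 10
  Seq2 vs Seq4: 11
  Seq2 vs Seq5: 10
  Seq3 vs Seq4: 11
  Seq3 vs Seq5: 12
  Seq4 vs Seq5: 11
The smallest is 6 mismatches, between Seq1 and Seq4; p = 6/18 = 0.333.

0.333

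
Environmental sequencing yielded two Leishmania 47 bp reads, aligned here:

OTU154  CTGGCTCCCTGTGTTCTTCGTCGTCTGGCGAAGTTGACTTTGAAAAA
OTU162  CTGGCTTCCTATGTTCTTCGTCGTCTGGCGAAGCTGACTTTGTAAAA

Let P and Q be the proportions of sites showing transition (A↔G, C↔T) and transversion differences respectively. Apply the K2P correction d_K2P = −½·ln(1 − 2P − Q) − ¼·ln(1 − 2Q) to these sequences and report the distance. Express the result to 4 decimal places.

Differing sites — 7:C/T (Ti); 11:G/A (Ti); 34:T/C (Ti); 43:A/T (Tv).
Of the 4 differences, 3 transitions and 1 transversion over 47 sites: P = 3/47 = 0.063830, Q = 1/47 = 0.021277.
d = −0.5·ln(0.851063) − 0.25·ln(0.957446) = −0.5·(-0.161269) − 0.25·(-0.043486) = 0.0915.

0.0915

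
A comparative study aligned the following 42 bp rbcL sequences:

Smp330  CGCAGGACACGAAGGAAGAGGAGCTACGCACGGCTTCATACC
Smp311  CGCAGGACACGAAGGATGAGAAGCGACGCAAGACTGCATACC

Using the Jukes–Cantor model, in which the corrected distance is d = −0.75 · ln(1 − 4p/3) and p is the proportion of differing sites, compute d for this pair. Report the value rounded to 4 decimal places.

0.1585

The sequences differ at positions 17 (A/T), 21 (G/A), 25 (T/G), 31 (C/A), 33 (G/A), 36 (T/G).
p = 6/42 = 0.142857.
d = −0.75 · ln(1 − (4/3)·0.142857) = −0.75 · ln(0.809524) = −0.75 · (-0.211309) = 0.1585.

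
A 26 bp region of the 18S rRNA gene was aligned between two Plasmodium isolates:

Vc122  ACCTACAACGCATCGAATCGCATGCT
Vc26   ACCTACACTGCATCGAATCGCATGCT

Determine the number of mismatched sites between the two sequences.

2

Mismatches occur at site 8 (A/C), site 9 (C/T).
That gives 2 mismatches out of 26 aligned sites, so the Hamming distance is 2.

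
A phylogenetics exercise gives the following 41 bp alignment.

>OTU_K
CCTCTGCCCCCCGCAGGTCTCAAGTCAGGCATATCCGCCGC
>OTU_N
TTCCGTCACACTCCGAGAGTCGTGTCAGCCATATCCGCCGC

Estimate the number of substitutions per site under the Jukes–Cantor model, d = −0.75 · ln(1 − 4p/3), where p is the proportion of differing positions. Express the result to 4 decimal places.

0.5510

The sequences differ at positions 1 (C/T), 2 (C/T), 3 (T/C), 5 (T/G), 6 (G/T), 8 (C/A), 10 (C/A), 12 (C/T), 13 (G/C), 15 (A/G), 16 (G/A), 18 (T/A), 19 (C/G), 22 (A/G), 23 (A/T), 29 (G/C).
p = 16/41 = 0.390244.
d = −0.75 · ln(1 − (4/3)·0.390244) = −0.75 · ln(0.479675) = −0.75 · (-0.734646) = 0.5510.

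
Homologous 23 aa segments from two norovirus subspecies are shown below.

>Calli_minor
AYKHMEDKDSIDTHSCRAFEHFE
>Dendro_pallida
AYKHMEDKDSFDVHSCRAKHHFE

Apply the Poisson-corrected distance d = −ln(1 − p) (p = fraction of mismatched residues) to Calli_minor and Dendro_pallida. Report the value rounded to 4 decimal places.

0.1911

Differing sites — 11:I/F; 13:T/V; 19:F/K; 20:E/H.
p = 4/23 = 0.173913.
d = −ln(1 − 0.173913) = −ln(0.826087) = 0.1911.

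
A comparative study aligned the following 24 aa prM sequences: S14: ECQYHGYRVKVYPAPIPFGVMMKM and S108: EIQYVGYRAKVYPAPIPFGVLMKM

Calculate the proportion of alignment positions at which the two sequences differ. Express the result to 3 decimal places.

Differing sites — 2:C/I; 5:H/V; 9:V/A; 21:M/L.
There are 4 differences over 24 sites, so p = 4/24 = 0.167.

0.167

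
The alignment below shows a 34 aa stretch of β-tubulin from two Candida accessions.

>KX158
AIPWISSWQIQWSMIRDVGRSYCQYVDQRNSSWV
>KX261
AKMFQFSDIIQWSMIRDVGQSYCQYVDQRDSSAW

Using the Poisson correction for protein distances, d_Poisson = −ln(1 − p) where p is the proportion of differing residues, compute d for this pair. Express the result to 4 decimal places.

Mismatches occur at site 2 (I↔K), site 3 (P↔M), site 4 (W↔F), site 5 (I↔Q), site 6 (S↔F), site 8 (W↔D), site 9 (Q↔I), site 20 (R↔Q), site 30 (N↔D), site 33 (W↔A), site 34 (V↔W).
p = 11/34 = 0.323529.
d = −ln(1 − 0.323529) = −ln(0.676471) = 0.3909.

0.3909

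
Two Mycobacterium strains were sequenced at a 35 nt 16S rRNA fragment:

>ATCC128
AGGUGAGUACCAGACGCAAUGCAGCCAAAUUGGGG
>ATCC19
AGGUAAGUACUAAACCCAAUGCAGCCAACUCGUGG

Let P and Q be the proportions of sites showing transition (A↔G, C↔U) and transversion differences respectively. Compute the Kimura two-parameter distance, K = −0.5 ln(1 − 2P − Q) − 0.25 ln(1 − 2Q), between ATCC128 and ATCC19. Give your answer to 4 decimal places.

0.2357

Mismatches occur at site 5 (G↔A, transition), site 11 (C↔U, transition), site 13 (G↔A, transition), site 16 (G↔C, transversion), site 29 (A↔C, transversion), site 31 (U↔C, transition), site 33 (G↔U, transversion).
Of the 7 differences, 4 transitions and 3 transversions over 35 sites: P = 4/35 = 0.114286, Q = 3/35 = 0.085714.
d = −0.5·ln(0.685714) − 0.25·ln(0.828572) = −0.5·(-0.377295) − 0.25·(-0.188052) = 0.2357.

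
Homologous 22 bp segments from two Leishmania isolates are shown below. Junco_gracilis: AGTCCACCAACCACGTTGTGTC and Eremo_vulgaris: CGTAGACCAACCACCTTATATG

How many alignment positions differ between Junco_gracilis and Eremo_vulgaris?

Differing sites — 1:A/C; 4:C/A; 5:C/G; 15:G/C; 18:G/A; 20:G/A; 22:C/G.
That gives 7 mismatches out of 22 aligned sites, so the Hamming distance is 7.

7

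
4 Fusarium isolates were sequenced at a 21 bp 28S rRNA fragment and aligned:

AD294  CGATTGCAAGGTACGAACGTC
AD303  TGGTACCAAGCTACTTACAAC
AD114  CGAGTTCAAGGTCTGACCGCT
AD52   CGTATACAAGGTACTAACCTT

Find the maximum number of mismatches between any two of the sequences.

Pairwise Hamming distances:
  AD294 vs AD303: 9
  AD294 vs AD114: 7
  AD294 vs AD52: 6
  AD303 vs AD114: 14
  AD303 vs AD52: 10
  AD114 vs AD52: 9
The largest is 14, between AD303 and AD114.

14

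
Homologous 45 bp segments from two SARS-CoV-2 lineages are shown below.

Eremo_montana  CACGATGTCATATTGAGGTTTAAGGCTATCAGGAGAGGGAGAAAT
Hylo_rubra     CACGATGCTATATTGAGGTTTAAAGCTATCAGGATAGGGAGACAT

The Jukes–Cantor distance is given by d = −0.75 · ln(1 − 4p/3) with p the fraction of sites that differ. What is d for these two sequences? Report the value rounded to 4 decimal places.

Mismatches occur at site 8 (T↔C), site 9 (C↔T), site 24 (G↔A), site 35 (G↔T), site 43 (A↔C).
p = 5/45 = 0.111111.
d = −0.75 · ln(1 − (4/3)·0.111111) = −0.75 · ln(0.851852) = −0.75 · (-0.160342) = 0.1203.

0.1203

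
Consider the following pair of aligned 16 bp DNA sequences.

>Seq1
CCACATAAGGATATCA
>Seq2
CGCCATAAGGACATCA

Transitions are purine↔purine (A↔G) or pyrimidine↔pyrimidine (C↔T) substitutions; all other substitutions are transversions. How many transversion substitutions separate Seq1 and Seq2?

Differing sites — 2:C/G (Tv); 3:A/C (Tv); 12:T/C (Ti).
Of the 3 differences, 1 transition and 2 transversions, so the answer is 2.

2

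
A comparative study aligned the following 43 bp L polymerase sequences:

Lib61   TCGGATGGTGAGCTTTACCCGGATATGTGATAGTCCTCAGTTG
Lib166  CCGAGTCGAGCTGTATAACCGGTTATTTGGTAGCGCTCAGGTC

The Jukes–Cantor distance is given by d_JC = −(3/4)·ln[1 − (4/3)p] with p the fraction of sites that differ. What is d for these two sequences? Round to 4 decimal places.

The sequences differ at positions 1 (T/C), 4 (G/A), 5 (A/G), 7 (G/C), 9 (T/A), 11 (A/C), 12 (G/T), 13 (C/G), 15 (T/A), 18 (C/A), 23 (A/T), 27 (G/T), 30 (A/G), 34 (T/C), 35 (C/G), 41 (T/G), 43 (G/C).
p = 17/43 = 0.395349.
d = −0.75 · ln(1 − (4/3)·0.395349) = −0.75 · ln(0.472868) = −0.75 · (-0.748939) = 0.5617.

0.5617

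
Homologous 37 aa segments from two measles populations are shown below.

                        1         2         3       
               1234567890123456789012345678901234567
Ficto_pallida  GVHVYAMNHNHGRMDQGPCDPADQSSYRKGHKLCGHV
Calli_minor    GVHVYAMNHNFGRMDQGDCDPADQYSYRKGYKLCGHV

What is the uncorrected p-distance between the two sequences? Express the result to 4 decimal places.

Differing sites — 11:H/F; 18:P/D; 25:S/Y; 31:H/Y.
There are 4 differences over 37 sites, so p = 4/37 = 0.1081.

0.1081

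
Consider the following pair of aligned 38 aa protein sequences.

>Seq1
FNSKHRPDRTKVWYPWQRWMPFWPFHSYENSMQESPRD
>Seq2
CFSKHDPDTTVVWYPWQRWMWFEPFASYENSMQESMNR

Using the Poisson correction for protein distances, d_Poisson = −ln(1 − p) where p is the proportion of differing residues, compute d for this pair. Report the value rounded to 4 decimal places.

The sequences differ at positions 1 (F/C), 2 (N/F), 6 (R/D), 9 (R/T), 11 (K/V), 21 (P/W), 23 (W/E), 26 (H/A), 36 (P/M), 37 (R/N), 38 (D/R).
p = 11/38 = 0.289474.
d = −ln(1 − 0.289474) = −ln(0.710526) = 0.3417.

0.3417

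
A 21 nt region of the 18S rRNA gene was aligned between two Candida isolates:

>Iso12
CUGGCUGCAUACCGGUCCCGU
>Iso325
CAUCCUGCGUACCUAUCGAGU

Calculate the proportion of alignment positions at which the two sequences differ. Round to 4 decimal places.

0.3810

Mismatches occur at site 2 (U/A), site 3 (G/U), site 4 (G/C), site 9 (A/G), site 14 (G/U), site 15 (G/A), site 18 (C/G), site 19 (C/A).
There are 8 differences over 21 sites, so p = 8/21 = 0.3810.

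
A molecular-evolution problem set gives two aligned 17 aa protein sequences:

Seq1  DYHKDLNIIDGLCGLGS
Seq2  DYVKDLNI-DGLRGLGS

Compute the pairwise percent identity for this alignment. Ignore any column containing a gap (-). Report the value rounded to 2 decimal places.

87.50%

Excluding the 1 gap column leaves 16 comparable sites.
Mismatches occur at site 3 (H↔V), site 13 (C↔R).
14 of the 16 comparable sites match, so the percent identity is 14/16 × 100 = 87.50%.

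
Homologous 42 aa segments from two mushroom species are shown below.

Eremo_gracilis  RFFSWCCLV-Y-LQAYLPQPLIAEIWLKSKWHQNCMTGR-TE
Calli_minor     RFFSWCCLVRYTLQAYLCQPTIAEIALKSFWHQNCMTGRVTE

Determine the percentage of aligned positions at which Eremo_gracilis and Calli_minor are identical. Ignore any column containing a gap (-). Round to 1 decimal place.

Excluding the 3 gap columns leaves 39 comparable sites.
The sequences differ at positions 18 (P/C), 21 (L/T), 26 (W/A), 30 (K/F).
35 of the 39 comparable sites match, so the percent identity is 35/39 × 100 = 89.7%.

89.7%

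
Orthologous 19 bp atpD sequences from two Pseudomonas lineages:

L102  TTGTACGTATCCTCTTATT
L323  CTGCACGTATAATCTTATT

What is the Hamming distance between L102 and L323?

4

Mismatches occur at site 1 (T↔C), site 4 (T↔C), site 11 (C↔A), site 12 (C↔A).
That gives 4 mismatches out of 19 aligned sites, so the Hamming distance is 4.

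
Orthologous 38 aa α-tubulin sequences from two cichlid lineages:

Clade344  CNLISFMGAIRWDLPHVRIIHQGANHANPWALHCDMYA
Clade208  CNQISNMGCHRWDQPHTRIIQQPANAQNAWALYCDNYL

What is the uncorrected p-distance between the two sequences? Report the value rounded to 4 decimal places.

The sequences differ at positions 3 (L/Q), 6 (F/N), 9 (A/C), 10 (I/H), 14 (L/Q), 17 (V/T), 21 (H/Q), 23 (G/P), 26 (H/A), 27 (A/Q), 29 (P/A), 33 (H/Y), 36 (M/N), 38 (A/L).
There are 14 differences over 38 sites, so p = 14/38 = 0.3684.

0.3684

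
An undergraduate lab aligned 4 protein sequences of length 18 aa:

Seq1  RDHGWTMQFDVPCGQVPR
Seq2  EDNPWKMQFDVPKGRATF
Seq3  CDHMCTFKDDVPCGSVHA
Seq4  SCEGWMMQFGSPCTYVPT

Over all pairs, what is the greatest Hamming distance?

15

Pairwise Hamming distances:
  Seq1 vs Seq2: 9
  Seq1 vs Seq3: 9
  Seq1 vs Seq4: 9
  Seq2 vs Seq3: 13
  Seq2 vs Seq4: 13
  Seq3 vs Seq4: 15
The largest is 15, between Seq3 and Seq4.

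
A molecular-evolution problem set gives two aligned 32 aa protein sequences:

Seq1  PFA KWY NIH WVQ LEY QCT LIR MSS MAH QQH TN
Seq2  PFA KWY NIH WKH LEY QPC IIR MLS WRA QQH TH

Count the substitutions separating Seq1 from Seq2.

10

Differing sites — 11:V/K; 12:Q/H; 17:C/P; 18:T/C; 19:L/I; 23:S/L; 25:M/W; 26:A/R; 27:H/A; 32:N/H.
That gives 10 mismatches out of 32 aligned sites, so the Hamming distance is 10.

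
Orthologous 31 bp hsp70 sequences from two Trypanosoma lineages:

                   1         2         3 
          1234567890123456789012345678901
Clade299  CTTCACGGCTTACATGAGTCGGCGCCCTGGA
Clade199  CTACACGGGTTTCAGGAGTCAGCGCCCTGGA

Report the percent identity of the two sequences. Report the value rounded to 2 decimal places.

Mismatches occur at site 3 (T↔A), site 9 (C↔G), site 12 (A↔T), site 15 (T↔G), site 21 (G↔A).
26 of the 31 sites match, so the percent identity is 26/31 × 100 = 83.87%.

83.87%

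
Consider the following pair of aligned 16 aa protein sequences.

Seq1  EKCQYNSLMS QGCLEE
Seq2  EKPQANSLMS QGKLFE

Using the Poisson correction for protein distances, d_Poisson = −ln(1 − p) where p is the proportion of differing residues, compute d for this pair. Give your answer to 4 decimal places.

0.2877

The sequences differ at positions 3 (C/P), 5 (Y/A), 13 (C/K), 15 (E/F).
p = 4/16 = 0.250000.
d = −ln(1 − 0.250000) = −ln(0.750000) = 0.2877.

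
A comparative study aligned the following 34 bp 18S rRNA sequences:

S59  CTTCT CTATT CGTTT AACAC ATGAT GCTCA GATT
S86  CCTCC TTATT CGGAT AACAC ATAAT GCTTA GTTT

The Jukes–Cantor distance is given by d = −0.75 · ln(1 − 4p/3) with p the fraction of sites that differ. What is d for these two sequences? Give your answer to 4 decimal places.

0.2824

The sequences differ at positions 2 (T/C), 5 (T/C), 6 (C/T), 13 (T/G), 14 (T/A), 23 (G/A), 29 (C/T), 32 (A/T).
p = 8/34 = 0.235294.
d = −0.75 · ln(1 − (4/3)·0.235294) = −0.75 · ln(0.686275) = −0.75 · (-0.376477) = 0.2824.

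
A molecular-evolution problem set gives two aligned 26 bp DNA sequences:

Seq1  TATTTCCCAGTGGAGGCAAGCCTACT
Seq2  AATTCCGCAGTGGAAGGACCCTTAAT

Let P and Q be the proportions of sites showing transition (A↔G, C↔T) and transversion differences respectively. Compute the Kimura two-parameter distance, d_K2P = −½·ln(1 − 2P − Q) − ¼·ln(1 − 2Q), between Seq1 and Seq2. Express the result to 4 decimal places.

0.4643

Mismatches occur at site 1 (T↔A, transversion), site 5 (T↔C, transition), site 7 (C↔G, transversion), site 15 (G↔A, transition), site 17 (C↔G, transversion), site 19 (A↔C, transversion), site 20 (G↔C, transversion), site 22 (C↔T, transition), site 25 (C↔A, transversion).
Of the 9 differences, 3 transitions and 6 transversions over 26 sites: P = 3/26 = 0.115385, Q = 6/26 = 0.230769.
d = −0.5·ln(0.538461) − 0.25·ln(0.538462) = −0.5·(-0.619040) − 0.25·(-0.619038) = 0.4643.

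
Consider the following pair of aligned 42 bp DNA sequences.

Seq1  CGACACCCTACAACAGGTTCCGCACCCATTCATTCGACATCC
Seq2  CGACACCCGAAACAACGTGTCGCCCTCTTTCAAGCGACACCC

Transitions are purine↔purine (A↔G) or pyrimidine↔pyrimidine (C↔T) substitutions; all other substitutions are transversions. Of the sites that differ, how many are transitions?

The sequences differ at positions 9 (T/G, transversion), 11 (C/A, transversion), 13 (A/C, transversion), 14 (C/A, transversion), 16 (G/C, transversion), 19 (T/G, transversion), 20 (C/T, transition), 24 (A/C, transversion), 26 (C/T, transition), 28 (A/T, transversion), 33 (T/A, transversion), 34 (T/G, transversion), 40 (T/C, transition).
Of the 13 differences, 3 transitions and 10 transversions, so the answer is 3.

3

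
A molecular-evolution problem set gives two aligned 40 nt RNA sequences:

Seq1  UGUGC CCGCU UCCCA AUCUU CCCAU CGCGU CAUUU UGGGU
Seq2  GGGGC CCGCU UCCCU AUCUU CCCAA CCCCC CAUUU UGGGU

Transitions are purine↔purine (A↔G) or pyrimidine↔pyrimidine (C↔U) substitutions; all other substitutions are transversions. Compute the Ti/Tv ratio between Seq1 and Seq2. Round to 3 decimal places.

0.167

Mismatches occur at site 1 (U↔G, transversion), site 3 (U↔G, transversion), site 15 (A↔U, transversion), site 25 (U↔A, transversion), site 27 (G↔C, transversion), site 29 (G↔C, transversion), site 30 (U↔C, transition).
Of the 7 differences, 1 transition and 6 transversions, so Ti/Tv = 1/6 = 0.167.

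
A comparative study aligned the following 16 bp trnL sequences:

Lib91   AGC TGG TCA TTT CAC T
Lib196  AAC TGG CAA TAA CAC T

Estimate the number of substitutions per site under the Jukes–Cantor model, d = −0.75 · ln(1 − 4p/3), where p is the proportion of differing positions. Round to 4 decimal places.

0.4042

The sequences differ at positions 2 (G/A), 7 (T/C), 8 (C/A), 11 (T/A), 12 (T/A).
p = 5/16 = 0.312500.
d = −0.75 · ln(1 − (4/3)·0.312500) = −0.75 · ln(0.583333) = −0.75 · (-0.538997) = 0.4042.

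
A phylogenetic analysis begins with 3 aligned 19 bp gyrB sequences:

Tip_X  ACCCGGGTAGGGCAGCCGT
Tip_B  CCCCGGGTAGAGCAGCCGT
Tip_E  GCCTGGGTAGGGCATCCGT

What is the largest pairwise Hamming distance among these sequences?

4

Pairwise Hamming distances:
  Tip_X vs Tip_B: 2
  Tip_X vs Tip_E: 3
  Tip_B vs Tip_E: 4
The largest is 4, between Tip_B and Tip_E.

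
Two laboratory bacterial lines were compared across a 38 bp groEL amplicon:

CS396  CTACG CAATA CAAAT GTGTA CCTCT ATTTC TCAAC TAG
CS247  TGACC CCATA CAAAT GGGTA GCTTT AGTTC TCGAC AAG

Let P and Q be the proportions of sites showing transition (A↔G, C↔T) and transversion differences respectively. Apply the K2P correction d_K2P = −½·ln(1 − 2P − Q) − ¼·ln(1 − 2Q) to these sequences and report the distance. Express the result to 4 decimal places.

Mismatches occur at site 1 (C→T, transition), site 2 (T→G, transversion), site 5 (G→C, transversion), site 7 (A→C, transversion), site 17 (T→G, transversion), site 21 (C→G, transversion), site 24 (C→T, transition), site 27 (T→G, transversion), site 33 (A→G, transition), site 36 (T→A, transversion).
Of the 10 differences, 3 transitions and 7 transversions over 38 sites: P = 3/38 = 0.078947, Q = 7/38 = 0.184211.
d = −0.5·ln(0.657895) − 0.25·ln(0.631578) = −0.5·(-0.418710) − 0.25·(-0.459534) = 0.3242.

0.3242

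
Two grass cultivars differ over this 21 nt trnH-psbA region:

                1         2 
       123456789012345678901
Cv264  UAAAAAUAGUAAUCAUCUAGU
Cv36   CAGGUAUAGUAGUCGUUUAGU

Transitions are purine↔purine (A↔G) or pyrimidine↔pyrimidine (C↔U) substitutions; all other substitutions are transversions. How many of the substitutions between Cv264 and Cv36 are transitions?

6

The sequences differ at positions 1 (U/C, transition), 3 (A/G, transition), 4 (A/G, transition), 5 (A/U, transversion), 12 (A/G, transition), 15 (A/G, transition), 17 (C/U, transition).
Of the 7 differences, 6 transitions and 1 transversion, so the answer is 6.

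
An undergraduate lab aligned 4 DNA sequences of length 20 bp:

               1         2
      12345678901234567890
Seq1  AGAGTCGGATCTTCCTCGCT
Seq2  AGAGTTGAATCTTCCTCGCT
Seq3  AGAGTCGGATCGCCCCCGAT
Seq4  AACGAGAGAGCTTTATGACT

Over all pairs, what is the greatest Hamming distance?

14

Pairwise Hamming distances:
  Seq1 vs Seq2: 2
  Seq1 vs Seq3: 4
  Seq1 vs Seq4: 10
  Seq2 vs Seq3: 6
  Seq2 vs Seq4: 11
  Seq3 vs Seq4: 14
The largest is 14, between Seq3 and Seq4.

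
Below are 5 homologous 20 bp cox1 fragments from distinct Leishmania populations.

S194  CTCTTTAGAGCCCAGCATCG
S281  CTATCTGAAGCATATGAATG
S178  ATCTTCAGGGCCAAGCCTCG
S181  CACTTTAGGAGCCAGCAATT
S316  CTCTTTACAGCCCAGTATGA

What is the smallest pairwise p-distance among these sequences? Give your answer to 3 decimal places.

Pairwise Hamming distances:
  S194 vs S281: 10
  S194 vs S178: 5
  S194 vs S181: 7
  S194 vs S316: 4
  S281 vs S178: 14
  S281 vs S181: 13
  S281 vs S316: 11
  S178 vs S181: 10
  S178 vs S316: 9
  S181 vs S316: 9
The smallest is 4 mismatches, between S194 and S316; p = 4/20 = 0.200.

0.200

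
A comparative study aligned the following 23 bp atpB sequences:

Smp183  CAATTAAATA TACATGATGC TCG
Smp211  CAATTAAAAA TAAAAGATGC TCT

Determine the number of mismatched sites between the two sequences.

Differing sites — 9:T/A; 13:C/A; 15:T/A; 23:G/T.
That gives 4 mismatches out of 23 aligned sites, so the Hamming distance is 4.

4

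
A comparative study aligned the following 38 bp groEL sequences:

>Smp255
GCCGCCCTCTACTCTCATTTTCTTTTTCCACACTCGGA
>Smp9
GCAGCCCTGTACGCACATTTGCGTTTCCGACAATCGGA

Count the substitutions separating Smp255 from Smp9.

Mismatches occur at site 3 (C↔A), site 9 (C↔G), site 13 (T↔G), site 15 (T↔A), site 21 (T↔G), site 23 (T↔G), site 27 (T↔C), site 29 (C↔G), site 33 (C↔A).
That gives 9 mismatches out of 38 aligned sites, so the Hamming distance is 9.

9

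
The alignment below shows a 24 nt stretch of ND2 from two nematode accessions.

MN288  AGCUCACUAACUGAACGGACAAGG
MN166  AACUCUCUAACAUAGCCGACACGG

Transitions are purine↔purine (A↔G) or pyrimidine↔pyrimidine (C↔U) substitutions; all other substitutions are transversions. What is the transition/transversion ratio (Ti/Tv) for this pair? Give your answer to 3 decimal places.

0.400

Differing sites — 2:G/A (Ti); 6:A/U (Tv); 12:U/A (Tv); 13:G/U (Tv); 15:A/G (Ti); 17:G/C (Tv); 22:A/C (Tv).
Of the 7 differences, 2 transitions and 5 transversions, so Ti/Tv = 2/5 = 0.400.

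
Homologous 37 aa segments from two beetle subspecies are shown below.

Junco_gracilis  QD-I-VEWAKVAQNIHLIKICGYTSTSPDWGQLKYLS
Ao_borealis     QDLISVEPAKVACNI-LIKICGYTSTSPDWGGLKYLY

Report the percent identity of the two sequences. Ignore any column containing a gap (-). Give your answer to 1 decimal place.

88.2%

Excluding the 3 gap columns leaves 34 comparable sites.
Differing sites — 8:W/P; 13:Q/C; 32:Q/G; 37:S/Y.
30 of the 34 comparable sites match, so the percent identity is 30/34 × 100 = 88.2%.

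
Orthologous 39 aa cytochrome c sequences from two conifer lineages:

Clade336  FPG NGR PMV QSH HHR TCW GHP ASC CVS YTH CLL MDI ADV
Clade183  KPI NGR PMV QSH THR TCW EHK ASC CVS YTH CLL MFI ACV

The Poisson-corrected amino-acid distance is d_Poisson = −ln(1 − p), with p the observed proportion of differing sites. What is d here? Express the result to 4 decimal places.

Differing sites — 1:F/K; 3:G/I; 13:H/T; 19:G/E; 21:P/K; 35:D/F; 38:D/C.
p = 7/39 = 0.179487.
d = −ln(1 − 0.179487) = −ln(0.820513) = 0.1978.

0.1978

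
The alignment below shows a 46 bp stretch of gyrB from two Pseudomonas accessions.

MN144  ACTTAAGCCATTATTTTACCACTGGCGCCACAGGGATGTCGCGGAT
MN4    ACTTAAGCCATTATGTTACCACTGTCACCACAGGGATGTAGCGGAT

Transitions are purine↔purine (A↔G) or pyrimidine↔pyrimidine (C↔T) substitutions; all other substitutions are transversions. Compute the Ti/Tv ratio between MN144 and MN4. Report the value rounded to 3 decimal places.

0.333

The sequences differ at positions 15 (T/G, transversion), 25 (G/T, transversion), 27 (G/A, transition), 40 (C/A, transversion).
Of the 4 differences, 1 transition and 3 transversions, so Ti/Tv = 1/3 = 0.333.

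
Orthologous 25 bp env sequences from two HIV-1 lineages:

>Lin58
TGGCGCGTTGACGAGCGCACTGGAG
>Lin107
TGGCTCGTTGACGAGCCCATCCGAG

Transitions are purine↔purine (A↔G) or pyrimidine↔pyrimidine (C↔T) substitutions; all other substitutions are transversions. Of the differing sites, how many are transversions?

3

Differing sites — 5:G/T (Tv); 17:G/C (Tv); 20:C/T (Ti); 21:T/C (Ti); 22:G/C (Tv).
Of the 5 differences, 2 transitions and 3 transversions, so the answer is 3.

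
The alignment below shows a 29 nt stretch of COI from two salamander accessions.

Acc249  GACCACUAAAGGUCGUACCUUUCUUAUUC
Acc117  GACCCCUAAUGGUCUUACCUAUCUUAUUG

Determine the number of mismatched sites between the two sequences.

5

The sequences differ at positions 5 (A/C), 10 (A/U), 15 (G/U), 21 (U/A), 29 (C/G).
That gives 5 mismatches out of 29 aligned sites, so the Hamming distance is 5.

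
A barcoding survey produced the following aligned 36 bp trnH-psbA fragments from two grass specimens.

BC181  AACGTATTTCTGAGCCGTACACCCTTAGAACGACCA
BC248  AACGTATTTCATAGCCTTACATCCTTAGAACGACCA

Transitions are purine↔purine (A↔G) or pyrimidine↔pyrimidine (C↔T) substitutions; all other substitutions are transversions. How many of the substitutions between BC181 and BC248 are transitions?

Mismatches occur at site 11 (T↔A, transversion), site 12 (G↔T, transversion), site 17 (G↔T, transversion), site 22 (C↔T, transition).
Of the 4 differences, 1 transition and 3 transversions, so the answer is 1.

1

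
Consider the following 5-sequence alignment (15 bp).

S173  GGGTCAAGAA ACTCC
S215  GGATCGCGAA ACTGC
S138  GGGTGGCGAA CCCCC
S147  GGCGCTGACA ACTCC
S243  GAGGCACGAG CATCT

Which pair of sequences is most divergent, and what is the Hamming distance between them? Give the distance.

10

Pairwise Hamming distances:
  S173 vs S215: 4
  S173 vs S138: 5
  S173 vs S147: 6
  S173 vs S243: 7
  S215 vs S138: 5
  S215 vs S147: 7
  S215 vs S243: 9
  S138 vs S147: 9
  S138 vs S243: 8
  S147 vs S243: 10
The largest is 10, between S147 and S243.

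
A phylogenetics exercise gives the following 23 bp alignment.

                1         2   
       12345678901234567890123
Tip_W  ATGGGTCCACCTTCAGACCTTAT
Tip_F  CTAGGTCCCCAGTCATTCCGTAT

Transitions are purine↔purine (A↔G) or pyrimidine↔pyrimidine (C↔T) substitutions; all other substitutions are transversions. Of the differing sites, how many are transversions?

Differing sites — 1:A/C (Tv); 3:G/A (Ti); 9:A/C (Tv); 11:C/A (Tv); 12:T/G (Tv); 16:G/T (Tv); 17:A/T (Tv); 20:T/G (Tv).
Of the 8 differences, 1 transition and 7 transversions, so the answer is 7.

7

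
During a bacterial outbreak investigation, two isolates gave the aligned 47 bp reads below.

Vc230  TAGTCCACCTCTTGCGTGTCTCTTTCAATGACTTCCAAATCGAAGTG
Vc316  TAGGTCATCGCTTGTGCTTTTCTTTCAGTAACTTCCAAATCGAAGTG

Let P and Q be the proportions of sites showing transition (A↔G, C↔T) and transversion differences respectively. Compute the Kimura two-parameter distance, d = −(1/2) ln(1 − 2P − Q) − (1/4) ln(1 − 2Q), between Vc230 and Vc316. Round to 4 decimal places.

Mismatches occur at site 4 (T/G, transversion), site 5 (C/T, transition), site 8 (C/T, transition), site 10 (T/G, transversion), site 15 (C/T, transition), site 17 (T/C, transition), site 18 (G/T, transversion), site 20 (C/T, transition), site 28 (A/G, transition), site 30 (G/A, transition).
Of the 10 differences, 7 transitions and 3 transversions over 47 sites: P = 7/47 = 0.148936, Q = 3/47 = 0.063830.
d = −0.5·ln(0.638298) − 0.25·ln(0.872340) = −0.5·(-0.448950) − 0.25·(-0.136576) = 0.2586.

0.2586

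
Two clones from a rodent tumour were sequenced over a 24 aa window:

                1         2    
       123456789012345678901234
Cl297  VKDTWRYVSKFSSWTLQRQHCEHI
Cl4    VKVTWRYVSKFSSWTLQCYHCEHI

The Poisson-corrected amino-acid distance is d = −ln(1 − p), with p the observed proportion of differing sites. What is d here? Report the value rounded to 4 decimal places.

0.1335

Differing sites — 3:D/V; 18:R/C; 19:Q/Y.
p = 3/24 = 0.125000.
d = −ln(1 − 0.125000) = −ln(0.875000) = 0.1335.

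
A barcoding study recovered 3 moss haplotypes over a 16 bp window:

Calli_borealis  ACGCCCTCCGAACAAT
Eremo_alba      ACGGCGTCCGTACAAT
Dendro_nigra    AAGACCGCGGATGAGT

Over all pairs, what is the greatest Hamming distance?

9

Pairwise Hamming distances:
  Calli_borealis vs Eremo_alba: 3
  Calli_borealis vs Dendro_nigra: 7
  Eremo_alba vs Dendro_nigra: 9
The largest is 9, between Eremo_alba and Dendro_nigra.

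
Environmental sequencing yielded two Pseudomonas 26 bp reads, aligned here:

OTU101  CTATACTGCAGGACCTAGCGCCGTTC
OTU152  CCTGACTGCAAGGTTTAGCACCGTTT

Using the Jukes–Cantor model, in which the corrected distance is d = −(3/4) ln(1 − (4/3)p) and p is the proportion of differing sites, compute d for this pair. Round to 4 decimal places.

Mismatches occur at site 2 (T/C), site 3 (A/T), site 4 (T/G), site 11 (G/A), site 13 (A/G), site 14 (C/T), site 15 (C/T), site 20 (G/A), site 26 (C/T).
p = 9/26 = 0.346154.
d = −0.75 · ln(1 − (4/3)·0.346154) = −0.75 · ln(0.538461) = −0.75 · (-0.619040) = 0.4643.

0.4643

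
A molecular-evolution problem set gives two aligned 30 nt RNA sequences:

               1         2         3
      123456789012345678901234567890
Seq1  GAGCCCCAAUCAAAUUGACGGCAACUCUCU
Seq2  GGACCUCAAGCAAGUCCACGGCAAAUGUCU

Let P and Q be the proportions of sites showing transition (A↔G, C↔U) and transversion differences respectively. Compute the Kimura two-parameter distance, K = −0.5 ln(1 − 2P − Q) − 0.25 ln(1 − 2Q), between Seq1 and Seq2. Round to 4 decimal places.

Differing sites — 2:A/G (Ti); 3:G/A (Ti); 6:C/U (Ti); 10:U/G (Tv); 14:A/G (Ti); 16:U/C (Ti); 17:G/C (Tv); 25:C/A (Tv); 27:C/G (Tv).
Of the 9 differences, 5 transitions and 4 transversions over 30 sites: P = 5/30 = 0.166667, Q = 4/30 = 0.133333.
d = −0.5·ln(0.533333) − 0.25·ln(0.733334) = −0.5·(-0.628609) − 0.25·(-0.310154) = 0.3918.

0.3918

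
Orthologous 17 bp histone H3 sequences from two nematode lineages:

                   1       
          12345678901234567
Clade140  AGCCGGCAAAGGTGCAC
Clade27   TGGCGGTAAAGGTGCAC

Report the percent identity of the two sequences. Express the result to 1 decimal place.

Mismatches occur at site 1 (A↔T), site 3 (C↔G), site 7 (C↔T).
14 of the 17 sites match, so the percent identity is 14/17 × 100 = 82.4%.

82.4%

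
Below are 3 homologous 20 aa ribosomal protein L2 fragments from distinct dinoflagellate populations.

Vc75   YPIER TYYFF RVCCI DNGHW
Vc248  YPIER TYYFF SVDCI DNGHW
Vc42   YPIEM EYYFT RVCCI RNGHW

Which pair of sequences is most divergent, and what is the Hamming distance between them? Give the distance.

6

Pairwise Hamming distances:
  Vc75 vs Vc248: 2
  Vc75 vs Vc42: 4
  Vc248 vs Vc42: 6
The largest is 6, between Vc248 and Vc42.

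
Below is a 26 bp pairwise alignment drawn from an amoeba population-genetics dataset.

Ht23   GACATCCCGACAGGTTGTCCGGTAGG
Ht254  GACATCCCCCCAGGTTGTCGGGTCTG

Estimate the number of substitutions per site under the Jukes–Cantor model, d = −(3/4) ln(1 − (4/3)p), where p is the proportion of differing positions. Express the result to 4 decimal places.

Mismatches occur at site 9 (G→C), site 10 (A→C), site 20 (C→G), site 24 (A→C), site 25 (G→T).
p = 5/26 = 0.192308.
d = −0.75 · ln(1 − (4/3)·0.192308) = −0.75 · ln(0.743589) = −0.75 · (-0.296267) = 0.2222.

0.2222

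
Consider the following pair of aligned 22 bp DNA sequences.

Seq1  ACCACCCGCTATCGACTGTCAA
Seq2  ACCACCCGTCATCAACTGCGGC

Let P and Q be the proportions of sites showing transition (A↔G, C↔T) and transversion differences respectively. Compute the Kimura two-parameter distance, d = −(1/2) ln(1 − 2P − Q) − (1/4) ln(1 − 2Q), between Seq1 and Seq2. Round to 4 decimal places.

0.4444

Mismatches occur at site 9 (C/T, transition), site 10 (T/C, transition), site 14 (G/A, transition), site 19 (T/C, transition), site 20 (C/G, transversion), site 21 (A/G, transition), site 22 (A/C, transversion).
Of the 7 differences, 5 transitions and 2 transversions over 22 sites: P = 5/22 = 0.227273, Q = 2/22 = 0.090909.
d = −0.5·ln(0.454545) − 0.25·ln(0.818182) = −0.5·(-0.788458) − 0.25·(-0.200670) = 0.4444.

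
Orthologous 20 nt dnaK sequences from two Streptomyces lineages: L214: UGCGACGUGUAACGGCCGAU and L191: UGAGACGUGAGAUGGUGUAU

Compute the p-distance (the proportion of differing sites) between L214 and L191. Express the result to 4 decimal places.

0.3500

The sequences differ at positions 3 (C/A), 10 (U/A), 11 (A/G), 13 (C/U), 16 (C/U), 17 (C/G), 18 (G/U).
There are 7 differences over 20 sites, so p = 7/20 = 0.3500.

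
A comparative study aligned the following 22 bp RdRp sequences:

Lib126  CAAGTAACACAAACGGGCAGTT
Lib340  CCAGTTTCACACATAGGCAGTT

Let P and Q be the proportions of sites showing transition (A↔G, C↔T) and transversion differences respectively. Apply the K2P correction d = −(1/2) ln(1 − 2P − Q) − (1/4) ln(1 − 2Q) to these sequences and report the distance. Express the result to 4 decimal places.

0.3390

Differing sites — 2:A/C (Tv); 6:A/T (Tv); 7:A/T (Tv); 12:A/C (Tv); 14:C/T (Ti); 15:G/A (Ti).
Of the 6 differences, 2 transitions and 4 transversions over 22 sites: P = 2/22 = 0.090909, Q = 4/22 = 0.181818.
d = −0.5·ln(0.636364) − 0.25·ln(0.636364) = −0.5·(-0.451985) − 0.25·(-0.451985) = 0.3390.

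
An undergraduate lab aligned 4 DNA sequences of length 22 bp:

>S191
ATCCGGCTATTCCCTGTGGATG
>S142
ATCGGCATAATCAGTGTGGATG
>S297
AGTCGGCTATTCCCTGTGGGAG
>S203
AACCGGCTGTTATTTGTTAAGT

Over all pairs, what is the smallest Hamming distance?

4

Pairwise Hamming distances:
  S191 vs S142: 6
  S191 vs S297: 4
  S191 vs S203: 9
  S142 vs S297: 10
  S142 vs S203: 13
  S297 vs S203: 11
The smallest is 4, between S191 and S297.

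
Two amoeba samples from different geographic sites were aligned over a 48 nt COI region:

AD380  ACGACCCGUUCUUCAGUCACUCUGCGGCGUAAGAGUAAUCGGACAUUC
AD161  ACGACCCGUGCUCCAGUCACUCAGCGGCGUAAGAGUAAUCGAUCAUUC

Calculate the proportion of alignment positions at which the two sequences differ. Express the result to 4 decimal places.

0.1042

Differing sites — 10:U/G; 13:U/C; 23:U/A; 42:G/A; 43:A/U.
There are 5 differences over 48 sites, so p = 5/48 = 0.1042.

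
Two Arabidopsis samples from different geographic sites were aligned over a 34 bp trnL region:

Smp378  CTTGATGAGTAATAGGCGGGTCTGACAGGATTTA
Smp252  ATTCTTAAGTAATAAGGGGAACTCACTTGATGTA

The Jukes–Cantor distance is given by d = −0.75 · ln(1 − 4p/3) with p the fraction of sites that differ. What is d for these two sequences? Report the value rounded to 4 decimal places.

The sequences differ at positions 1 (C/A), 4 (G/C), 5 (A/T), 7 (G/A), 15 (G/A), 17 (C/G), 20 (G/A), 21 (T/A), 24 (G/C), 27 (A/T), 28 (G/T), 32 (T/G).
p = 12/34 = 0.352941.
d = −0.75 · ln(1 − (4/3)·0.352941) = −0.75 · ln(0.529412) = −0.75 · (-0.635988) = 0.4770.

0.4770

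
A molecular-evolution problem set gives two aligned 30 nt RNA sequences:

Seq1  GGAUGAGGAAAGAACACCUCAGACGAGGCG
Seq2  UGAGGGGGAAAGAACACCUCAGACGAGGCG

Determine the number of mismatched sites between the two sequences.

The sequences differ at positions 1 (G/U), 4 (U/G), 6 (A/G).
That gives 3 mismatches out of 30 aligned sites, so the Hamming distance is 3.

3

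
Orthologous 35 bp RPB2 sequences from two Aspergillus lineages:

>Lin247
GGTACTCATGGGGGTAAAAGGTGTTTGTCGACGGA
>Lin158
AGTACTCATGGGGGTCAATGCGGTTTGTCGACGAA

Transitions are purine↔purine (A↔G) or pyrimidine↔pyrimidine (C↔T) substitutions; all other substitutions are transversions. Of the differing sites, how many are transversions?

4

Mismatches occur at site 1 (G→A, transition), site 16 (A→C, transversion), site 19 (A→T, transversion), site 21 (G→C, transversion), site 22 (T→G, transversion), site 34 (G→A, transition).
Of the 6 differences, 2 transitions and 4 transversions, so the answer is 4.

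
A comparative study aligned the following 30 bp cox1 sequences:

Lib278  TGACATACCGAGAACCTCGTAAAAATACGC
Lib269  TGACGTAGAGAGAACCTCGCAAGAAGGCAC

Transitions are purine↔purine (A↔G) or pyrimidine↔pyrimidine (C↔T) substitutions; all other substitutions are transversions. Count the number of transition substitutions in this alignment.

5

Differing sites — 5:A/G (Ti); 8:C/G (Tv); 9:C/A (Tv); 20:T/C (Ti); 23:A/G (Ti); 26:T/G (Tv); 27:A/G (Ti); 29:G/A (Ti).
Of the 8 differences, 5 transitions and 3 transversions, so the answer is 5.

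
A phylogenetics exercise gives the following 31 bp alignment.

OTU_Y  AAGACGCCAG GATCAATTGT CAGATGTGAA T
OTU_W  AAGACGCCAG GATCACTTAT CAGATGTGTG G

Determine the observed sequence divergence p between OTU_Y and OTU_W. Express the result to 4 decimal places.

Mismatches occur at site 16 (A↔C), site 19 (G↔A), site 29 (A↔T), site 30 (A↔G), site 31 (T↔G).
There are 5 differences over 31 sites, so p = 5/31 = 0.1613.

0.1613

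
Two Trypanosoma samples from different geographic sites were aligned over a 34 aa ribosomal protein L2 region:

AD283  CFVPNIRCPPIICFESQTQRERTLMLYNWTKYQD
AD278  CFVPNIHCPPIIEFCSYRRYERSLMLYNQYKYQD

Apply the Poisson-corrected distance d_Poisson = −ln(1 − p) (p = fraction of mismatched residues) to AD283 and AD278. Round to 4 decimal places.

0.3483

Differing sites — 7:R/H; 13:C/E; 15:E/C; 17:Q/Y; 18:T/R; 19:Q/R; 20:R/Y; 23:T/S; 29:W/Q; 30:T/Y.
p = 10/34 = 0.294118.
d = −ln(1 − 0.294118) = −ln(0.705882) = 0.3483.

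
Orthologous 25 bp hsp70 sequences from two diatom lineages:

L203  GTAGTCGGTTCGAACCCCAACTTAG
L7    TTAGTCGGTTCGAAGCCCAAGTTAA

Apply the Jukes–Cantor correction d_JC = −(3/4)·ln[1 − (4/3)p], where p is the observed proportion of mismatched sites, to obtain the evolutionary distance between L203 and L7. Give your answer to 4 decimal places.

0.1800

The sequences differ at positions 1 (G/T), 15 (C/G), 21 (C/G), 25 (G/A).
p = 4/25 = 0.160000.
d = −0.75 · ln(1 − (4/3)·0.160000) = −0.75 · ln(0.786667) = −0.75 · (-0.239950) = 0.1800.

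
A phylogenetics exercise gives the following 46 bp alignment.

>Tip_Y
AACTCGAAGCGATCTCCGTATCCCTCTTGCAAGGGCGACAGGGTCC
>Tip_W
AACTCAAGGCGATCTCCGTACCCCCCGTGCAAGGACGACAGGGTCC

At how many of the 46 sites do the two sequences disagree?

6

The sequences differ at positions 6 (G/A), 8 (A/G), 21 (T/C), 25 (T/C), 27 (T/G), 35 (G/A).
That gives 6 mismatches out of 46 aligned sites, so the Hamming distance is 6.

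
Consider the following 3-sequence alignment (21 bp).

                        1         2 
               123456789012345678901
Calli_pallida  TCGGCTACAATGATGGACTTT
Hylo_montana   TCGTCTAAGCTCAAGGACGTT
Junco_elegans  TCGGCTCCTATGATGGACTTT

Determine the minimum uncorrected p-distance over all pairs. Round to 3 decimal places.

Pairwise Hamming distances:
  Calli_pallida vs Hylo_montana: 7
  Calli_pallida vs Junco_elegans: 2
  Hylo_montana vs Junco_elegans: 8
The smallest is 2 mismatches, between Calli_pallida and Junco_elegans; p = 2/21 = 0.095.

0.095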